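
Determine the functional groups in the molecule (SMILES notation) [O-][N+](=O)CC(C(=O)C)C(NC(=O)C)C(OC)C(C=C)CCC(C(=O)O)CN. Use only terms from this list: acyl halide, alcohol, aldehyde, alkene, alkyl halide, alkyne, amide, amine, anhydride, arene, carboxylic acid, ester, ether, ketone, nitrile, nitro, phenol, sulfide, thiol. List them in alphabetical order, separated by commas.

alkene, amide, amine, carboxylic acid, ether, ketone, nitro

Working along the chain:
  O2NCH2: –NO2 on carbon → nitro group.
  CH(COCH3): pendant –COCH3: carbonyl C bonded to two carbons → ketone.
  CH(NHCOCH3): pendant –NHC(=O)CH3: N bonded to a carbonyl → amide (not amine).
  CH(OCH3): pendant –OCH3: C–O–C with sp³ C, no adjacent C=O → ether.
  CH(CH=CH2): pendant –CH=CH2: C=C double bond → alkene.
  CH(COOH): pendant –COOH: carbonyl C bonded to C and –OH → carboxylic acid.
  CH2NH2: –NH2 on an sp³ carbon with no adjacent C=O → amine.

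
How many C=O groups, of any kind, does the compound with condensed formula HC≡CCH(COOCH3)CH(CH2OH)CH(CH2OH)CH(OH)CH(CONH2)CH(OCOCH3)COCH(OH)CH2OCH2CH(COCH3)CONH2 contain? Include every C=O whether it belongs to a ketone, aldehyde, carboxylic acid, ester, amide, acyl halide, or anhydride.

6

CH(COOCH3): ester, 1 C=O (running total 1).
CH(CONH2): amide, 1 C=O (running total 2).
CH(OCOCH3): ester, 1 C=O (running total 3).
CO: ketone, 1 C=O (running total 4).
CH(COCH3): ketone, 1 C=O (running total 5).
CONH2: amide, 1 C=O (running total 6).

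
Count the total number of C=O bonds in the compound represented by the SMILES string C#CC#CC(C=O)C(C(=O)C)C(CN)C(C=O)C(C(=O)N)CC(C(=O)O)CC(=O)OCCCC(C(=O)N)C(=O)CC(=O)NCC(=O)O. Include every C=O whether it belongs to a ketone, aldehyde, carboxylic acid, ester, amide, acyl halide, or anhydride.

CH(CHO): aldehyde, 1 C=O (running total 1).
CH(COCH3): ketone, 1 C=O (running total 2).
CH(CHO): aldehyde, 1 C=O (running total 3).
CH(CONH2): amide, 1 C=O (running total 4).
CH(COOH): carboxylic acid, 1 C=O (running total 5).
CH2COOCH2: ester, 1 C=O (running total 6).
CH(CONH2): amide, 1 C=O (running total 7).
CO: ketone, 1 C=O (running total 8).
CH2CONHCH2: amide, 1 C=O (running total 9).
COOH: carboxylic acid, 1 C=O (running total 10).

10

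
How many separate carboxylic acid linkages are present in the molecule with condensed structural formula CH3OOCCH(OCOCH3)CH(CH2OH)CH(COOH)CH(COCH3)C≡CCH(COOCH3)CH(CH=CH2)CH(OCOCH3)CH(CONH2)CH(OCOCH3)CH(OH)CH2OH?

CH3O–C(=O)–: carbonyl C bonded to C and to –OCH3 → ester (not ketone + ether).
pendant –OC(=O)CH3: an acyloxy group → ester.
pendant –CH2OH on an sp³ backbone C → alcohol.
pendant –COOH: carbonyl C bonded to C and –OH → carboxylic acid.
pendant –COCH3: carbonyl C bonded to two carbons → ketone.
C≡C triple bond → alkyne.
pendant –COOCH3: carbonyl C bonded to C and –OCH3 → ester.
pendant –CH=CH2: C=C double bond → alkene.
pendant –OC(=O)CH3: an acyloxy group → ester.
pendant –CONH2: carbonyl C bonded to C and N → amide.
pendant –OC(=O)CH3: an acyloxy group → ester.
–OH on an sp³ carbon → alcohol (secondary).
–OH on an sp³ carbon → alcohol.
Carboxylic acid appears at: CH(COOH) → 1.

1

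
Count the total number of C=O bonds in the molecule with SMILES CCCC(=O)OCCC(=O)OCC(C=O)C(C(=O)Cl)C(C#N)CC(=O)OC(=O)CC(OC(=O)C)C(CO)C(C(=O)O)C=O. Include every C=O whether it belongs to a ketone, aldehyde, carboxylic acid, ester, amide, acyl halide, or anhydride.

9

CH2COOCH2: ester, 1 C=O (running total 1).
CH2COOCH2: ester, 1 C=O (running total 2).
CH(CHO): aldehyde, 1 C=O (running total 3).
CH(COCl): acyl halide, 1 C=O (running total 4).
CH2CO-O-COCH2: anhydride, 2 C=O (running total 6).
CH(OCOCH3): ester, 1 C=O (running total 7).
CH(COOH): carboxylic acid, 1 C=O (running total 8).
CHO: aldehyde, 1 C=O (running total 9).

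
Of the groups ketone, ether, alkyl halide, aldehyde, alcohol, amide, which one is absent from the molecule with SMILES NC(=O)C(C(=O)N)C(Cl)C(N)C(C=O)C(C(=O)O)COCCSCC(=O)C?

alkyl halide: present (CH(Cl) — halogen on an sp³ carbon → alkyl halide).
amide: present (H2NCO — –C(=O)NH2: carbonyl C bonded to C and to N → amide (the N is not a separate amine)).
ketone: present (CO — –C(=O)– with carbon on both sides → ketone).
aldehyde: present (CH(CHO) — pendant –CHO: carbonyl C bonded to C and H → aldehyde).
ether: present (CH2OCH2 — C–O–C with sp³ carbons on both sides and no adjacent C=O → ether).
alcohol: absent. In CH(COOH), the –OH sits on a carbonyl carbon, making it part of a carboxylic acid, not an alcohol.

alcohol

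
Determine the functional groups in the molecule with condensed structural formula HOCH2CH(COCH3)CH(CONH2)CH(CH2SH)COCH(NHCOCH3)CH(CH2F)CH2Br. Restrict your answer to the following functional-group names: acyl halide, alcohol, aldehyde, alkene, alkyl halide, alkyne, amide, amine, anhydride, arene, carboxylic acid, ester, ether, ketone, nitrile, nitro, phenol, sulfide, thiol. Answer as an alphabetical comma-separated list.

Taking each segment in turn:
  HOCH2: HO– on an sp³ carbon → alcohol.
  CH(COCH3): pendant –COCH3: carbonyl C bonded to two carbons → ketone.
  CH(CONH2): pendant –CONH2: carbonyl C bonded to C and N → amide.
  CH(CH2SH): pendant –CH2SH → thiol.
  CO: –C(=O)– with carbon on both sides → ketone.
  CH(NHCOCH3): pendant –NHC(=O)CH3: N bonded to a carbonyl → amide (not amine).
  CH(CH2F): pendant –CH2X: halogen on sp³ carbon → alkyl halide.
  CH2Br: halogen on an sp³ carbon → alkyl halide.

alcohol, alkyl halide, amide, ketone, thiol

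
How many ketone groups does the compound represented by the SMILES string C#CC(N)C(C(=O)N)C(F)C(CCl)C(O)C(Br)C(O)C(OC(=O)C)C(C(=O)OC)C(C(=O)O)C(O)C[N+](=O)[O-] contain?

Taking each segment in turn:
  HC≡C: C≡C triple bond → alkyne.
  CH(NH2): –NH2 on an sp³ carbon with no adjacent C=O → amine.
  CH(CONH2): pendant –CONH2: carbonyl C bonded to C and N → amide.
  CH(F): halogen on an sp³ carbon → alkyl halide.
  CH(CH2Cl): pendant –CH2X: halogen on sp³ carbon → alkyl halide.
  CH(OH): –OH on an sp³ carbon → alcohol (secondary).
  CH(Br): halogen on an sp³ carbon → alkyl halide.
  CH(OH): –OH on an sp³ carbon → alcohol (secondary).
  CH(OCOCH3): pendant –OC(=O)CH3: an acyloxy group → ester.
  CH(COOCH3): pendant –COOCH3: carbonyl C bonded to C and –OCH3 → ester.
  CH(COOH): pendant –COOH: carbonyl C bonded to C and –OH → carboxylic acid.
  CH(OH): –OH on an sp³ carbon → alcohol (secondary).
  CH2NO2: –NO2 on carbon → nitro group.
No segment is a ketone: CH(CONH2) is amide, not ketone; CH(OCOCH3) is ester, not ketone; CH(COOCH3) is ester, not ketone. → 0.

0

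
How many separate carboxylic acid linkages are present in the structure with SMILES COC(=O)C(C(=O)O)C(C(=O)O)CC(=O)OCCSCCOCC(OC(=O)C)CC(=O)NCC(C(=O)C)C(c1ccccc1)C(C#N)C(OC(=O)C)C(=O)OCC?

CH3O–C(=O)–: carbonyl C bonded to C and to –OCH3 → ester (not ketone + ether).
pendant –COOH: carbonyl C bonded to C and –OH → carboxylic acid.
pendant –COOH: carbonyl C bonded to C and –OH → carboxylic acid.
–C(=O)–O–C with C on the carbonyl side → ester.
C–S–C linkage → sulfide (thioether).
C–O–C with sp³ carbons on both sides and no adjacent C=O → ether.
pendant –OC(=O)CH3: an acyloxy group → ester.
–C(=O)–N– linkage → amide (the N is not an amine).
pendant –COCH3: carbonyl C bonded to two carbons → ketone.
pendant –C6H5: benzene ring → arene.
pendant –C≡N: nitrile.
pendant –OC(=O)CH3: an acyloxy group → ester.
–C(=O)OCH2CH3: carbonyl C bonded to C and to –OEt → ester.
Carboxylic acid appears at: CH(COOH), CH(COOH) → 2.

2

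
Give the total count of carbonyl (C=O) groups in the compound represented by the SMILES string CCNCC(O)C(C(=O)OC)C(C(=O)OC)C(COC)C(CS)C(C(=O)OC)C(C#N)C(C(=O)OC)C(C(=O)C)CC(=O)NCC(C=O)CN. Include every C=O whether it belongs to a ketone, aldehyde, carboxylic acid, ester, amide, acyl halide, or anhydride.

CH(COOCH3): ester, 1 C=O (running total 1).
CH(COOCH3): ester, 1 C=O (running total 2).
CH(COOCH3): ester, 1 C=O (running total 3).
CH(COOCH3): ester, 1 C=O (running total 4).
CH(COCH3): ketone, 1 C=O (running total 5).
CH2CONHCH2: amide, 1 C=O (running total 6).
CH(CHO): aldehyde, 1 C=O (running total 7).

7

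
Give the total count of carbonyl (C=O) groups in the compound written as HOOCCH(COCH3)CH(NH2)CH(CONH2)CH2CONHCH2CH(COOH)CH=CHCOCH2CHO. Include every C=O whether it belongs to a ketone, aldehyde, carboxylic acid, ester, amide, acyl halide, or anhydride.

HOOC: carboxylic acid, 1 C=O (running total 1).
CH(COCH3): ketone, 1 C=O (running total 2).
CH(CONH2): amide, 1 C=O (running total 3).
CH2CONHCH2: amide, 1 C=O (running total 4).
CH(COOH): carboxylic acid, 1 C=O (running total 5).
CO: ketone, 1 C=O (running total 6).
CHO: aldehyde, 1 C=O (running total 7).

7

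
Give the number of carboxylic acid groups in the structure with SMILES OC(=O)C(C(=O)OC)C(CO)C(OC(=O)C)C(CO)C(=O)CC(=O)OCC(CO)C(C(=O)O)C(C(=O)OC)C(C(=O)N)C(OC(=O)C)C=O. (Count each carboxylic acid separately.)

2

Working along the chain:
  HOOC: –COOH: carbonyl C bonded to –OH and C → carboxylic acid (the –OH is not a separate alcohol).
  CH(COOCH3): pendant –COOCH3: carbonyl C bonded to C and –OCH3 → ester.
  CH(CH2OH): pendant –CH2OH on an sp³ backbone C → alcohol.
  CH(OCOCH3): pendant –OC(=O)CH3: an acyloxy group → ester.
  CH(CH2OH): pendant –CH2OH on an sp³ backbone C → alcohol.
  CO: –C(=O)– with carbon on both sides → ketone.
  CH2COOCH2: –C(=O)–O–C with C on the carbonyl side → ester.
  CH(CH2OH): pendant –CH2OH on an sp³ backbone C → alcohol.
  CH(COOH): pendant –COOH: carbonyl C bonded to C and –OH → carboxylic acid.
  CH(COOCH3): pendant –COOCH3: carbonyl C bonded to C and –OCH3 → ester.
  CH(CONH2): pendant –CONH2: carbonyl C bonded to C and N → amide.
  CH(OCOCH3): pendant –OC(=O)CH3: an acyloxy group → ester.
  CHO: terminal –CHO: carbonyl C bonded to H and C → aldehyde.
Carboxylic acid appears at: HOOC, CH(COOH) → 2.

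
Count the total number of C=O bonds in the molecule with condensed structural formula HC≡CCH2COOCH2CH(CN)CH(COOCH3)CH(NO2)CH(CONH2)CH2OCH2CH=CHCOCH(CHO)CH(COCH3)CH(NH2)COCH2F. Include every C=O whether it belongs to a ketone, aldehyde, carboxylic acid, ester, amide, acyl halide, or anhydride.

7

CH2COOCH2: ester, 1 C=O (running total 1).
CH(COOCH3): ester, 1 C=O (running total 2).
CH(CONH2): amide, 1 C=O (running total 3).
CO: ketone, 1 C=O (running total 4).
CH(CHO): aldehyde, 1 C=O (running total 5).
CH(COCH3): ketone, 1 C=O (running total 6).
CO: ketone, 1 C=O (running total 7).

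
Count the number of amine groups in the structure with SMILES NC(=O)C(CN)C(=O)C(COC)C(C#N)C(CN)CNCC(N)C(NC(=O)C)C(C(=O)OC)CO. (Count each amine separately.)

4

Working along the chain:
  H2NCO: –C(=O)NH2: carbonyl C bonded to C and to N → amide (the N is not a separate amine).
  CH(CH2NH2): pendant –CH2NH2: N on sp³ C, no adjacent C=O → amine.
  CO: –C(=O)– with carbon on both sides → ketone.
  CH(CH2OCH3): pendant –CH2OCH3: C–O–C linkage → ether.
  CH(CN): pendant –C≡N: nitrile.
  CH(CH2NH2): pendant –CH2NH2: N on sp³ C, no adjacent C=O → amine.
  CH2NHCH2: C–N–C with sp³ carbons and no adjacent C=O → amine (secondary).
  CH(NH2): –NH2 on an sp³ carbon with no adjacent C=O → amine.
  CH(NHCOCH3): pendant –NHC(=O)CH3: N bonded to a carbonyl → amide (not amine).
  CH(COOCH3): pendant –COOCH3: carbonyl C bonded to C and –OCH3 → ester.
  CH2OH: –OH on an sp³ carbon → alcohol.
Amine appears at: CH(CH2NH2), CH(CH2NH2), CH2NHCH2, CH(NH2) → 4.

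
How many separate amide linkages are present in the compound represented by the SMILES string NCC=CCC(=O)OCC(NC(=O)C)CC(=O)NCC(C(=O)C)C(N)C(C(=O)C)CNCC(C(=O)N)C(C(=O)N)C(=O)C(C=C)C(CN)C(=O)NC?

Taking each segment in turn:
  H2NCH2: –NH2 on an sp³ carbon with no adjacent C=O → amine.
  CH=CH: C=C double bond → alkene.
  CH2COOCH2: –C(=O)–O–C with C on the carbonyl side → ester.
  CH(NHCOCH3): pendant –NHC(=O)CH3: N bonded to a carbonyl → amide (not amine).
  CH2CONHCH2: –C(=O)–N– linkage → amide (the N is not an amine).
  CH(COCH3): pendant –COCH3: carbonyl C bonded to two carbons → ketone.
  CH(NH2): –NH2 on an sp³ carbon with no adjacent C=O → amine.
  CH(COCH3): pendant –COCH3: carbonyl C bonded to two carbons → ketone.
  CH2NHCH2: C–N–C with sp³ carbons and no adjacent C=O → amine (secondary).
  CH(CONH2): pendant –CONH2: carbonyl C bonded to C and N → amide.
  CH(CONH2): pendant –CONH2: carbonyl C bonded to C and N → amide.
  CO: –C(=O)– with carbon on both sides → ketone.
  CH(CH=CH2): pendant –CH=CH2: C=C double bond → alkene.
  CH(CH2NH2): pendant –CH2NH2: N on sp³ C, no adjacent C=O → amine.
  CONHCH3: –C(=O)NHCH3: carbonyl C bonded to C and to N → amide (the N is not an amine).
Amide appears at: CH(NHCOCH3), CH2CONHCH2, CH(CONH2), CH(CONH2), CONHCH3 → 5.

5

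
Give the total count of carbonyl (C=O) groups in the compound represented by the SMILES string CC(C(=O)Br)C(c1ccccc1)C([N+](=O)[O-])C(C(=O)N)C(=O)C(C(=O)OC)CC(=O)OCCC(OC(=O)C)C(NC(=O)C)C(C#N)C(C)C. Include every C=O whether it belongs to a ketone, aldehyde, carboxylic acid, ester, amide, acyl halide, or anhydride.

CH(COBr): acyl halide, 1 C=O (running total 1).
CH(CONH2): amide, 1 C=O (running total 2).
CO: ketone, 1 C=O (running total 3).
CH(COOCH3): ester, 1 C=O (running total 4).
CH2COOCH2: ester, 1 C=O (running total 5).
CH(OCOCH3): ester, 1 C=O (running total 6).
CH(NHCOCH3): amide, 1 C=O (running total 7).

7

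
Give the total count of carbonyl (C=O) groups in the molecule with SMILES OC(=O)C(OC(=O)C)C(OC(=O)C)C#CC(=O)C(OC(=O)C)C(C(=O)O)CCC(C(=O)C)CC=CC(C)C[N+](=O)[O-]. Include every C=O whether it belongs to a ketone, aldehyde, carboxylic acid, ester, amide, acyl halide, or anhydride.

7

HOOC: carboxylic acid, 1 C=O (running total 1).
CH(OCOCH3): ester, 1 C=O (running total 2).
CH(OCOCH3): ester, 1 C=O (running total 3).
CO: ketone, 1 C=O (running total 4).
CH(OCOCH3): ester, 1 C=O (running total 5).
CH(COOH): carboxylic acid, 1 C=O (running total 6).
CH(COCH3): ketone, 1 C=O (running total 7).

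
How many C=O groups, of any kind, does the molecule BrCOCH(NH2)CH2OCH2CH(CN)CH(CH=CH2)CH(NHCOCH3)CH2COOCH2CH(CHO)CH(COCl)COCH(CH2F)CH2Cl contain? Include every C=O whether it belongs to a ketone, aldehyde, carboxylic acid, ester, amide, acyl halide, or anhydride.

6

BrCO: acyl halide, 1 C=O (running total 1).
CH(NHCOCH3): amide, 1 C=O (running total 2).
CH2COOCH2: ester, 1 C=O (running total 3).
CH(CHO): aldehyde, 1 C=O (running total 4).
CH(COCl): acyl halide, 1 C=O (running total 5).
CO: ketone, 1 C=O (running total 6).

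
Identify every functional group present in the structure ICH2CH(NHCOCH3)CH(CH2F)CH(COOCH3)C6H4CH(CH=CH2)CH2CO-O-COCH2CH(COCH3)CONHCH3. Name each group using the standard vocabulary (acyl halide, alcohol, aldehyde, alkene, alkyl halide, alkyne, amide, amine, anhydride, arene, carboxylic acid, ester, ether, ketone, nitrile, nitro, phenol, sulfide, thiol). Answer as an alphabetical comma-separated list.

alkene, alkyl halide, amide, anhydride, arene, ester, ketone

halogen on an sp³ carbon → alkyl halide.
pendant –NHC(=O)CH3: N bonded to a carbonyl → amide (not amine).
pendant –CH2X: halogen on sp³ carbon → alkyl halide.
pendant –COOCH3: carbonyl C bonded to C and –OCH3 → ester.
para-disubstituted benzene ring → arene.
pendant –CH=CH2: C=C double bond → alkene.
two acyl groups sharing one oxygen, –C(=O)–O–C(=O)– → anhydride.
pendant –COCH3: carbonyl C bonded to two carbons → ketone.
–C(=O)NHCH3: carbonyl C bonded to C and to N → amide (the N is not an amine).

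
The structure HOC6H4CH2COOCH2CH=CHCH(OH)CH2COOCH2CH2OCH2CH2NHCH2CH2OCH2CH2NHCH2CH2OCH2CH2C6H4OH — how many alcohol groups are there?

1

Working along the chain:
  HOC6H4: –OH attached directly to an aromatic ring → phenol (not alcohol); the ring itself is an arene.
  CH2COOCH2: –C(=O)–O–C with C on the carbonyl side → ester.
  CH=CH: C=C double bond → alkene.
  CH(OH): –OH on an sp³ carbon → alcohol (secondary).
  CH2COOCH2: –C(=O)–O–C with C on the carbonyl side → ester.
  CH2OCH2: C–O–C with sp³ carbons on both sides and no adjacent C=O → ether.
  CH2NHCH2: C–N–C with sp³ carbons and no adjacent C=O → amine (secondary).
  CH2OCH2: C–O–C with sp³ carbons on both sides and no adjacent C=O → ether.
  CH2NHCH2: C–N–C with sp³ carbons and no adjacent C=O → amine (secondary).
  CH2OCH2: C–O–C with sp³ carbons on both sides and no adjacent C=O → ether.
  C6H4OH: –OH attached directly to an aromatic ring → phenol (not alcohol); the ring itself is an arene.
Alcohol appears at: CH(OH) → 1.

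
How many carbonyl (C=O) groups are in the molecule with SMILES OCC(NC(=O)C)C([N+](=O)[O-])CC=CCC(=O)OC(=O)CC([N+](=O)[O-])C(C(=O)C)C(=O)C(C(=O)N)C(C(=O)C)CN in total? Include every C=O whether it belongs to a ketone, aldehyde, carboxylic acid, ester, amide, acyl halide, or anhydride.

7

CH(NHCOCH3): amide, 1 C=O (running total 1).
CH2CO-O-COCH2: anhydride, 2 C=O (running total 3).
CH(COCH3): ketone, 1 C=O (running total 4).
CO: ketone, 1 C=O (running total 5).
CH(CONH2): amide, 1 C=O (running total 6).
CH(COCH3): ketone, 1 C=O (running total 7).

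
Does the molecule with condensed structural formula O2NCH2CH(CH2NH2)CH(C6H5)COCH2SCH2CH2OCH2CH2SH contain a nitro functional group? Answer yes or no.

–NO2 on carbon → nitro group.
pendant –CH2NH2: N on sp³ C, no adjacent C=O → amine.
pendant –C6H5: benzene ring → arene.
–C(=O)– with carbon on both sides → ketone.
C–S–C linkage → sulfide (thioether).
C–O–C with sp³ carbons on both sides and no adjacent C=O → ether.
–SH on an sp³ carbon → thiol.
The O2NCH2 segment supplies the nitro: –NO2 on carbon → nitro group.

yes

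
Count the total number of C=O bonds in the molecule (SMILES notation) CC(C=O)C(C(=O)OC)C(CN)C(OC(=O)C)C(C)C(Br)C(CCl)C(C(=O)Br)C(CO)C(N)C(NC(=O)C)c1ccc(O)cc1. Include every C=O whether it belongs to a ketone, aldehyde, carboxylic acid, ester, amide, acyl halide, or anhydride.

CH(CHO): aldehyde, 1 C=O (running total 1).
CH(COOCH3): ester, 1 C=O (running total 2).
CH(OCOCH3): ester, 1 C=O (running total 3).
CH(COBr): acyl halide, 1 C=O (running total 4).
CH(NHCOCH3): amide, 1 C=O (running total 5).

5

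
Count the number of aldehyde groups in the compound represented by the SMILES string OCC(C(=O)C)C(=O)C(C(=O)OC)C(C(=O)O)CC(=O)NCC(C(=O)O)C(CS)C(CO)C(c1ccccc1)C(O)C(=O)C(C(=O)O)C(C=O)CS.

Taking each segment in turn:
  HOCH2: HO– on an sp³ carbon → alcohol.
  CH(COCH3): pendant –COCH3: carbonyl C bonded to two carbons → ketone.
  CO: –C(=O)– with carbon on both sides → ketone.
  CH(COOCH3): pendant –COOCH3: carbonyl C bonded to C and –OCH3 → ester.
  CH(COOH): pendant –COOH: carbonyl C bonded to C and –OH → carboxylic acid.
  CH2CONHCH2: –C(=O)–N– linkage → amide (the N is not an amine).
  CH(COOH): pendant –COOH: carbonyl C bonded to C and –OH → carboxylic acid.
  CH(CH2SH): pendant –CH2SH → thiol.
  CH(CH2OH): pendant –CH2OH on an sp³ backbone C → alcohol.
  CH(C6H5): pendant –C6H5: benzene ring → arene.
  CH(OH): –OH on an sp³ carbon → alcohol (secondary).
  CO: –C(=O)– with carbon on both sides → ketone.
  CH(COOH): pendant –COOH: carbonyl C bonded to C and –OH → carboxylic acid.
  CH(CHO): pendant –CHO: carbonyl C bonded to C and H → aldehyde.
  CH2SH: –SH on an sp³ carbon → thiol.
Aldehyde appears at: CH(CHO) → 1.

1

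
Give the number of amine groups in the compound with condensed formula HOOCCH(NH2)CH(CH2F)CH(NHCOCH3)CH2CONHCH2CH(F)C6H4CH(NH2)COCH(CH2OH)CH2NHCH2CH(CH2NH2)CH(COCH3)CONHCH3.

4

Taking each segment in turn:
  HOOC: –COOH: carbonyl C bonded to –OH and C → carboxylic acid (the –OH is not a separate alcohol).
  CH(NH2): –NH2 on an sp³ carbon with no adjacent C=O → amine.
  CH(CH2F): pendant –CH2X: halogen on sp³ carbon → alkyl halide.
  CH(NHCOCH3): pendant –NHC(=O)CH3: N bonded to a carbonyl → amide (not amine).
  CH2CONHCH2: –C(=O)–N– linkage → amide (the N is not an amine).
  CH(F): halogen on an sp³ carbon → alkyl halide.
  C6H4: para-disubstituted benzene ring → arene.
  CH(NH2): –NH2 on an sp³ carbon with no adjacent C=O → amine.
  CO: –C(=O)– with carbon on both sides → ketone.
  CH(CH2OH): pendant –CH2OH on an sp³ backbone C → alcohol.
  CH2NHCH2: C–N–C with sp³ carbons and no adjacent C=O → amine (secondary).
  CH(CH2NH2): pendant –CH2NH2: N on sp³ C, no adjacent C=O → amine.
  CH(COCH3): pendant –COCH3: carbonyl C bonded to two carbons → ketone.
  CONHCH3: –C(=O)NHCH3: carbonyl C bonded to C and to N → amide (the N is not an amine).
Amine appears at: CH(NH2), CH(NH2), CH2NHCH2, CH(CH2NH2) → 4.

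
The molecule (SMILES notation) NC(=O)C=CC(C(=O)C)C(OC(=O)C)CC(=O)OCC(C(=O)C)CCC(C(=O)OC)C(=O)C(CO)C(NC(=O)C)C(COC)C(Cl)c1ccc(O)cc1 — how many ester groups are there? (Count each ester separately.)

3

Reading the structure from left to right:
  H2NCO: –C(=O)NH2: carbonyl C bonded to C and to N → amide (the N is not a separate amine).
  CH=CH: C=C double bond → alkene.
  CH(COCH3): pendant –COCH3: carbonyl C bonded to two carbons → ketone.
  CH(OCOCH3): pendant –OC(=O)CH3: an acyloxy group → ester.
  CH2COOCH2: –C(=O)–O–C with C on the carbonyl side → ester.
  CH(COCH3): pendant –COCH3: carbonyl C bonded to two carbons → ketone.
  CH(COOCH3): pendant –COOCH3: carbonyl C bonded to C and –OCH3 → ester.
  CO: –C(=O)– with carbon on both sides → ketone.
  CH(CH2OH): pendant –CH2OH on an sp³ backbone C → alcohol.
  CH(NHCOCH3): pendant –NHC(=O)CH3: N bonded to a carbonyl → amide (not amine).
  CH(CH2OCH3): pendant –CH2OCH3: C–O–C linkage → ether.
  CH(Cl): halogen on an sp³ carbon → alkyl halide.
  C6H4OH: –OH attached directly to an aromatic ring → phenol (not alcohol); the ring itself is an arene.
Ester appears at: CH(OCOCH3), CH2COOCH2, CH(COOCH3) → 3.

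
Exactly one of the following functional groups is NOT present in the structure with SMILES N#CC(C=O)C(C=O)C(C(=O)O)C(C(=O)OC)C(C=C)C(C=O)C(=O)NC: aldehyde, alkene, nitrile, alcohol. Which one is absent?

alcohol

alkene: present (CH(CH=CH2) — pendant –CH=CH2: C=C double bond → alkene).
nitrile: present (N≡C — N≡C–: carbon triple-bonded to nitrogen → nitrile).
aldehyde: present (CH(CHO) — pendant –CHO: carbonyl C bonded to C and H → aldehyde).
alcohol: absent. In CH(COOH), the –OH sits on a carbonyl carbon, making it part of a carboxylic acid, not an alcohol.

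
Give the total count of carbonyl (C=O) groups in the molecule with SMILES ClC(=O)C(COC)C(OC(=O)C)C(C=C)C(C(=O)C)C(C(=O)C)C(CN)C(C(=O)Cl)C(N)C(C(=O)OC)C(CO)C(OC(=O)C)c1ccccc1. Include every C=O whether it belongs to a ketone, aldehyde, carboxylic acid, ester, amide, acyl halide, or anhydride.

ClCO: acyl halide, 1 C=O (running total 1).
CH(OCOCH3): ester, 1 C=O (running total 2).
CH(COCH3): ketone, 1 C=O (running total 3).
CH(COCH3): ketone, 1 C=O (running total 4).
CH(COCl): acyl halide, 1 C=O (running total 5).
CH(COOCH3): ester, 1 C=O (running total 6).
CH(OCOCH3): ester, 1 C=O (running total 7).

7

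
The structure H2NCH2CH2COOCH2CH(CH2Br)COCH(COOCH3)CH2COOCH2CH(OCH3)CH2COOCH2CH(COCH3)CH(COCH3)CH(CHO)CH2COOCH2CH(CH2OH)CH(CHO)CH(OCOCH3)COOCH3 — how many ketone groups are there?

–NH2 on an sp³ carbon with no adjacent C=O → amine.
–C(=O)–O–C with C on the carbonyl side → ester.
pendant –CH2X: halogen on sp³ carbon → alkyl halide.
–C(=O)– with carbon on both sides → ketone.
pendant –COOCH3: carbonyl C bonded to C and –OCH3 → ester.
–C(=O)–O–C with C on the carbonyl side → ester.
pendant –OCH3: C–O–C with sp³ C, no adjacent C=O → ether.
–C(=O)–O–C with C on the carbonyl side → ester.
pendant –COCH3: carbonyl C bonded to two carbons → ketone.
pendant –COCH3: carbonyl C bonded to two carbons → ketone.
pendant –CHO: carbonyl C bonded to C and H → aldehyde.
–C(=O)–O–C with C on the carbonyl side → ester.
pendant –CH2OH on an sp³ backbone C → alcohol.
pendant –CHO: carbonyl C bonded to C and H → aldehyde.
pendant –OC(=O)CH3: an acyloxy group → ester.
–C(=O)OCH3: carbonyl C bonded to C and to –OCH3 → ester (not ketone + ether).
Ketone appears at: CO, CH(COCH3), CH(COCH3) → 3.

3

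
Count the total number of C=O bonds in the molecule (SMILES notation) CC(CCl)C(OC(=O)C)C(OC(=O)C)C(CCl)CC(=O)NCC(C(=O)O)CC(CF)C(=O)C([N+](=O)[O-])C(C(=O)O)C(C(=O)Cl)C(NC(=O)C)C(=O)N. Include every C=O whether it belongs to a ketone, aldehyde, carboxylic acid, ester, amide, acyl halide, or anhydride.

9

CH(OCOCH3): ester, 1 C=O (running total 1).
CH(OCOCH3): ester, 1 C=O (running total 2).
CH2CONHCH2: amide, 1 C=O (running total 3).
CH(COOH): carboxylic acid, 1 C=O (running total 4).
CO: ketone, 1 C=O (running total 5).
CH(COOH): carboxylic acid, 1 C=O (running total 6).
CH(COCl): acyl halide, 1 C=O (running total 7).
CH(NHCOCH3): amide, 1 C=O (running total 8).
CONH2: amide, 1 C=O (running total 9).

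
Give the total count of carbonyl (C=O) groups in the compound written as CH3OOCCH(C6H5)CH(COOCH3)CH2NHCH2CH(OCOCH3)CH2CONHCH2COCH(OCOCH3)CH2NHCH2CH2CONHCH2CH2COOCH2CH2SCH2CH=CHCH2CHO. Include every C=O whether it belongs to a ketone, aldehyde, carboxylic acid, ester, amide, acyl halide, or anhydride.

9

CH3OOC: ester, 1 C=O (running total 1).
CH(COOCH3): ester, 1 C=O (running total 2).
CH(OCOCH3): ester, 1 C=O (running total 3).
CH2CONHCH2: amide, 1 C=O (running total 4).
CO: ketone, 1 C=O (running total 5).
CH(OCOCH3): ester, 1 C=O (running total 6).
CH2CONHCH2: amide, 1 C=O (running total 7).
CH2COOCH2: ester, 1 C=O (running total 8).
CHO: aldehyde, 1 C=O (running total 9).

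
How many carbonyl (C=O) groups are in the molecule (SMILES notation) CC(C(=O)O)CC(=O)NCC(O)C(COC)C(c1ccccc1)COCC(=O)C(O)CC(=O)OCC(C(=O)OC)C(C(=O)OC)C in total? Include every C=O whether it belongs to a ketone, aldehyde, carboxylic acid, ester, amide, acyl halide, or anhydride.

6

CH(COOH): carboxylic acid, 1 C=O (running total 1).
CH2CONHCH2: amide, 1 C=O (running total 2).
CO: ketone, 1 C=O (running total 3).
CH2COOCH2: ester, 1 C=O (running total 4).
CH(COOCH3): ester, 1 C=O (running total 5).
CH(COOCH3): ester, 1 C=O (running total 6).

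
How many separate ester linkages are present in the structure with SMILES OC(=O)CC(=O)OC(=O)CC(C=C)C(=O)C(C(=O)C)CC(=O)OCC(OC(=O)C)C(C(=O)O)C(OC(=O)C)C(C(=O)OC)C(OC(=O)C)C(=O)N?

–COOH: carbonyl C bonded to –OH and C → carboxylic acid (the –OH is not a separate alcohol).
two acyl groups sharing one oxygen, –C(=O)–O–C(=O)– → anhydride.
pendant –CH=CH2: C=C double bond → alkene.
–C(=O)– with carbon on both sides → ketone.
pendant –COCH3: carbonyl C bonded to two carbons → ketone.
–C(=O)–O–C with C on the carbonyl side → ester.
pendant –OC(=O)CH3: an acyloxy group → ester.
pendant –COOH: carbonyl C bonded to C and –OH → carboxylic acid.
pendant –OC(=O)CH3: an acyloxy group → ester.
pendant –COOCH3: carbonyl C bonded to C and –OCH3 → ester.
pendant –OC(=O)CH3: an acyloxy group → ester.
–C(=O)NH2: carbonyl C bonded to C and to N → amide (the N is not a separate amine).
Ester appears at: CH2COOCH2, CH(OCOCH3), CH(OCOCH3), CH(COOCH3), CH(OCOCH3) → 5.

5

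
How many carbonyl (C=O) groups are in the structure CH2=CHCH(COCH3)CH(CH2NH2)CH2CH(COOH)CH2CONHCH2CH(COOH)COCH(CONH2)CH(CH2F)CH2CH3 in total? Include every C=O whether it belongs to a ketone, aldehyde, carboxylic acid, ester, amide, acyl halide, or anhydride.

6

CH(COCH3): ketone, 1 C=O (running total 1).
CH(COOH): carboxylic acid, 1 C=O (running total 2).
CH2CONHCH2: amide, 1 C=O (running total 3).
CH(COOH): carboxylic acid, 1 C=O (running total 4).
CO: ketone, 1 C=O (running total 5).
CH(CONH2): amide, 1 C=O (running total 6).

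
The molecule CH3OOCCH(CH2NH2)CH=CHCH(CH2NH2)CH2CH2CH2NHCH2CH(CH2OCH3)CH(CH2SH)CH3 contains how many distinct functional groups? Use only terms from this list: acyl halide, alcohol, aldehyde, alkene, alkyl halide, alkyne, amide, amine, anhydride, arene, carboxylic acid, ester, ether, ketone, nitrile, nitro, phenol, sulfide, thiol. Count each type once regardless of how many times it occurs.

5

CH3O–C(=O)–: carbonyl C bonded to C and to –OCH3 → ester (not ketone + ether).
pendant –CH2NH2: N on sp³ C, no adjacent C=O → amine.
C=C double bond → alkene.
pendant –CH2NH2: N on sp³ C, no adjacent C=O → amine.
C–N–C with sp³ carbons and no adjacent C=O → amine (secondary).
pendant –CH2OCH3: C–O–C linkage → ether.
pendant –CH2SH → thiol.
Distinct types present: alkene, amine, ester, ether, thiol.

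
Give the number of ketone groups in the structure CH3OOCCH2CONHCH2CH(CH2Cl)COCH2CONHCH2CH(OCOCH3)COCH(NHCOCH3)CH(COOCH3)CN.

Taking each segment in turn:
  CH3OOC: CH3O–C(=O)–: carbonyl C bonded to C and to –OCH3 → ester (not ketone + ether).
  CH2CONHCH2: –C(=O)–N– linkage → amide (the N is not an amine).
  CH(CH2Cl): pendant –CH2X: halogen on sp³ carbon → alkyl halide.
  CO: –C(=O)– with carbon on both sides → ketone.
  CH2CONHCH2: –C(=O)–N– linkage → amide (the N is not an amine).
  CH(OCOCH3): pendant –OC(=O)CH3: an acyloxy group → ester.
  CO: –C(=O)– with carbon on both sides → ketone.
  CH(NHCOCH3): pendant –NHC(=O)CH3: N bonded to a carbonyl → amide (not amine).
  CH(COOCH3): pendant –COOCH3: carbonyl C bonded to C and –OCH3 → ester.
  CN: –C≡N: carbon triple-bonded to nitrogen → nitrile.
Ketone appears at: CO, CO → 2.

2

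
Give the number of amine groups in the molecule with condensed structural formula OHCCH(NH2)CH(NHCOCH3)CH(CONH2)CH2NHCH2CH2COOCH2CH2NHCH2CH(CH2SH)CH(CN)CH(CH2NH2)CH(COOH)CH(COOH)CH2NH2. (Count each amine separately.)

5

Taking each segment in turn:
  OHC: terminal –CHO: carbonyl C bonded to H and C → aldehyde.
  CH(NH2): –NH2 on an sp³ carbon with no adjacent C=O → amine.
  CH(NHCOCH3): pendant –NHC(=O)CH3: N bonded to a carbonyl → amide (not amine).
  CH(CONH2): pendant –CONH2: carbonyl C bonded to C and N → amide.
  CH2NHCH2: C–N–C with sp³ carbons and no adjacent C=O → amine (secondary).
  CH2COOCH2: –C(=O)–O–C with C on the carbonyl side → ester.
  CH2NHCH2: C–N–C with sp³ carbons and no adjacent C=O → amine (secondary).
  CH(CH2SH): pendant –CH2SH → thiol.
  CH(CN): pendant –C≡N: nitrile.
  CH(CH2NH2): pendant –CH2NH2: N on sp³ C, no adjacent C=O → amine.
  CH(COOH): pendant –COOH: carbonyl C bonded to C and –OH → carboxylic acid.
  CH(COOH): pendant –COOH: carbonyl C bonded to C and –OH → carboxylic acid.
  CH2NH2: –NH2 on an sp³ carbon with no adjacent C=O → amine.
Amine appears at: CH(NH2), CH2NHCH2, CH2NHCH2, CH(CH2NH2), CH2NH2 → 5.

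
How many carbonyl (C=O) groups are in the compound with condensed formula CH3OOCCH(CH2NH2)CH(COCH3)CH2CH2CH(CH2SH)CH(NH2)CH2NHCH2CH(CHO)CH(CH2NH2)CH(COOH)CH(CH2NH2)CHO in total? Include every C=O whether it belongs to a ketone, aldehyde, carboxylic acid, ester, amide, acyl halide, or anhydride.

5

CH3OOC: ester, 1 C=O (running total 1).
CH(COCH3): ketone, 1 C=O (running total 2).
CH(CHO): aldehyde, 1 C=O (running total 3).
CH(COOH): carboxylic acid, 1 C=O (running total 4).
CHO: aldehyde, 1 C=O (running total 5).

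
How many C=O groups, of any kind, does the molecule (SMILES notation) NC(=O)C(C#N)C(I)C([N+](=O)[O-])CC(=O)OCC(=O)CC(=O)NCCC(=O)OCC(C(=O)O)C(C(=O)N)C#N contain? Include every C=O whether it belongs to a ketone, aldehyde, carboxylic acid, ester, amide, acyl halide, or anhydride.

H2NCO: amide, 1 C=O (running total 1).
CH2COOCH2: ester, 1 C=O (running total 2).
CO: ketone, 1 C=O (running total 3).
CH2CONHCH2: amide, 1 C=O (running total 4).
CH2COOCH2: ester, 1 C=O (running total 5).
CH(COOH): carboxylic acid, 1 C=O (running total 6).
CH(CONH2): amide, 1 C=O (running total 7).

7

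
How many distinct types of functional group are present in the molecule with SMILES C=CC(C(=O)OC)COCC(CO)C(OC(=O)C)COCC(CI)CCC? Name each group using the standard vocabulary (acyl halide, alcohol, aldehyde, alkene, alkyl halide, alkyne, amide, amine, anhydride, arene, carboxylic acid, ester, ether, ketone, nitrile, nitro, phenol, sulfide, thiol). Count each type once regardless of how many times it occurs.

5

Working along the chain:
  CH2=CH: C=C double bond → alkene.
  CH(COOCH3): pendant –COOCH3: carbonyl C bonded to C and –OCH3 → ester.
  CH2OCH2: C–O–C with sp³ carbons on both sides and no adjacent C=O → ether.
  CH(CH2OH): pendant –CH2OH on an sp³ backbone C → alcohol.
  CH(OCOCH3): pendant –OC(=O)CH3: an acyloxy group → ester.
  CH2OCH2: C–O–C with sp³ carbons on both sides and no adjacent C=O → ether.
  CH(CH2I): pendant –CH2X: halogen on sp³ carbon → alkyl halide.
Distinct types present: alcohol, alkene, alkyl halide, ester, ether.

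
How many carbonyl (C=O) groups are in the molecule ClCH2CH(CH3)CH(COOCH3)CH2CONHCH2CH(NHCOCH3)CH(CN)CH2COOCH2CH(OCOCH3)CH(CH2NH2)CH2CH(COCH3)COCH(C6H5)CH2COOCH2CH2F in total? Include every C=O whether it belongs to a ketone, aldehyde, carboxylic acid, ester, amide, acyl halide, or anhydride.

8

CH(COOCH3): ester, 1 C=O (running total 1).
CH2CONHCH2: amide, 1 C=O (running total 2).
CH(NHCOCH3): amide, 1 C=O (running total 3).
CH2COOCH2: ester, 1 C=O (running total 4).
CH(OCOCH3): ester, 1 C=O (running total 5).
CH(COCH3): ketone, 1 C=O (running total 6).
CO: ketone, 1 C=O (running total 7).
CH2COOCH2: ester, 1 C=O (running total 8).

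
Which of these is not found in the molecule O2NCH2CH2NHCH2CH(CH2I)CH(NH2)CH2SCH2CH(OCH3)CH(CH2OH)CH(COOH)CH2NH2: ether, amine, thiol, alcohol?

thiol

amine: present (CH2NHCH2 — C–N–C with sp³ carbons and no adjacent C=O → amine (secondary)).
alcohol: present (CH(CH2OH) — pendant –CH2OH on an sp³ backbone C → alcohol).
ether: present (CH(OCH3) — pendant –OCH3: C–O–C with sp³ C, no adjacent C=O → ether).
thiol: no segment matches this pattern.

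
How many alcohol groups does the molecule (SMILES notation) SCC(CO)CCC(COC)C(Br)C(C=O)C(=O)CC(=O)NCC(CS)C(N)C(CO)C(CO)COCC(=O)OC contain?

3

Reading the structure from left to right:
  HSCH2: –SH on an sp³ carbon → thiol.
  CH(CH2OH): pendant –CH2OH on an sp³ backbone C → alcohol.
  CH(CH2OCH3): pendant –CH2OCH3: C–O–C linkage → ether.
  CH(Br): halogen on an sp³ carbon → alkyl halide.
  CH(CHO): pendant –CHO: carbonyl C bonded to C and H → aldehyde.
  CO: –C(=O)– with carbon on both sides → ketone.
  CH2CONHCH2: –C(=O)–N– linkage → amide (the N is not an amine).
  CH(CH2SH): pendant –CH2SH → thiol.
  CH(NH2): –NH2 on an sp³ carbon with no adjacent C=O → amine.
  CH(CH2OH): pendant –CH2OH on an sp³ backbone C → alcohol.
  CH(CH2OH): pendant –CH2OH on an sp³ backbone C → alcohol.
  CH2OCH2: C–O–C with sp³ carbons on both sides and no adjacent C=O → ether.
  COOCH3: –C(=O)OCH3: carbonyl C bonded to C and to –OCH3 → ester (not ketone + ether).
Alcohol appears at: CH(CH2OH), CH(CH2OH), CH(CH2OH) → 3.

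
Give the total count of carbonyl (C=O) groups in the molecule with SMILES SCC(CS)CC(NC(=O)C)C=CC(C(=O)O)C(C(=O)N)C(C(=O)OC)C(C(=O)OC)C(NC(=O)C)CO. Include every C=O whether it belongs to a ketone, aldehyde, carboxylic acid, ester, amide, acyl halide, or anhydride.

CH(NHCOCH3): amide, 1 C=O (running total 1).
CH(COOH): carboxylic acid, 1 C=O (running total 2).
CH(CONH2): amide, 1 C=O (running total 3).
CH(COOCH3): ester, 1 C=O (running total 4).
CH(COOCH3): ester, 1 C=O (running total 5).
CH(NHCOCH3): amide, 1 C=O (running total 6).

6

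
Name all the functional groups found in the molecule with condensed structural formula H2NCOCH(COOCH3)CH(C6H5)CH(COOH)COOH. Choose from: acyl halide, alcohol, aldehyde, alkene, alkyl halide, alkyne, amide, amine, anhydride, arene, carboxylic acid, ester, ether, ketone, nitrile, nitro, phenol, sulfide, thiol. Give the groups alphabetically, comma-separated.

–C(=O)NH2: carbonyl C bonded to C and to N → amide (the N is not a separate amine).
pendant –COOCH3: carbonyl C bonded to C and –OCH3 → ester.
pendant –C6H5: benzene ring → arene.
pendant –COOH: carbonyl C bonded to C and –OH → carboxylic acid.
–COOH: carbonyl C bonded to –OH and C → carboxylic acid (the –OH is not a separate alcohol).

amide, arene, carboxylic acid, ester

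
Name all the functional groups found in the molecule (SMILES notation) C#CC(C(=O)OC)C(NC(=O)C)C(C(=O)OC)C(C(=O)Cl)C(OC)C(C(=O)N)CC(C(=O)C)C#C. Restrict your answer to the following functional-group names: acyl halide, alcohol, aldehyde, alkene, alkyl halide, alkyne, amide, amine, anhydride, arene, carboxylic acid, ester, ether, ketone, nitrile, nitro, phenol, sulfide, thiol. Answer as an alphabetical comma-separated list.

acyl halide, alkyne, amide, ester, ether, ketone

Reading the structure from left to right:
  HC≡C: C≡C triple bond → alkyne.
  CH(COOCH3): pendant –COOCH3: carbonyl C bonded to C and –OCH3 → ester.
  CH(NHCOCH3): pendant –NHC(=O)CH3: N bonded to a carbonyl → amide (not amine).
  CH(COOCH3): pendant –COOCH3: carbonyl C bonded to C and –OCH3 → ester.
  CH(COCl): pendant –C(=O)X: carbonyl C bonded to C and halogen → acyl halide.
  CH(OCH3): pendant –OCH3: C–O–C with sp³ C, no adjacent C=O → ether.
  CH(CONH2): pendant –CONH2: carbonyl C bonded to C and N → amide.
  CH(COCH3): pendant –COCH3: carbonyl C bonded to two carbons → ketone.
  C≡CH: C≡C triple bond → alkyne.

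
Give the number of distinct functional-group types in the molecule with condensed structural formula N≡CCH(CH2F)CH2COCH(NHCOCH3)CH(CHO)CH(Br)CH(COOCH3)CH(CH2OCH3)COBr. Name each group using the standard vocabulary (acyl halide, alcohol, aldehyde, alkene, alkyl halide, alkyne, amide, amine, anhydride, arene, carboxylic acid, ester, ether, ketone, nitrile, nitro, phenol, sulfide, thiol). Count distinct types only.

8

N≡C–: carbon triple-bonded to nitrogen → nitrile.
pendant –CH2X: halogen on sp³ carbon → alkyl halide.
–C(=O)– with carbon on both sides → ketone.
pendant –NHC(=O)CH3: N bonded to a carbonyl → amide (not amine).
pendant –CHO: carbonyl C bonded to C and H → aldehyde.
halogen on an sp³ carbon → alkyl halide.
pendant –COOCH3: carbonyl C bonded to C and –OCH3 → ester.
pendant –CH2OCH3: C–O–C linkage → ether.
–C(=O)Br: carbonyl C bonded to C and to a halogen → acyl halide (not alkyl halide).
Distinct types present: acyl halide, aldehyde, alkyl halide, amide, ester, ether, ketone, nitrile.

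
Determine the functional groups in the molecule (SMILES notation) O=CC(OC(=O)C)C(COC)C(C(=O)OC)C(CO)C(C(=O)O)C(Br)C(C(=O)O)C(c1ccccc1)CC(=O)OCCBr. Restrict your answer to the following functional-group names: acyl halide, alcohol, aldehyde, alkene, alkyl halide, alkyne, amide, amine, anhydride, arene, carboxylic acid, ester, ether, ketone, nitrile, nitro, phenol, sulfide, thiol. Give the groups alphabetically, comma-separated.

Working along the chain:
  OHC: terminal –CHO: carbonyl C bonded to H and C → aldehyde.
  CH(OCOCH3): pendant –OC(=O)CH3: an acyloxy group → ester.
  CH(CH2OCH3): pendant –CH2OCH3: C–O–C linkage → ether.
  CH(COOCH3): pendant –COOCH3: carbonyl C bonded to C and –OCH3 → ester.
  CH(CH2OH): pendant –CH2OH on an sp³ backbone C → alcohol.
  CH(COOH): pendant –COOH: carbonyl C bonded to C and –OH → carboxylic acid.
  CH(Br): halogen on an sp³ carbon → alkyl halide.
  CH(COOH): pendant –COOH: carbonyl C bonded to C and –OH → carboxylic acid.
  CH(C6H5): pendant –C6H5: benzene ring → arene.
  CH2COOCH2: –C(=O)–O–C with C on the carbonyl side → ester.
  CH2Br: halogen on an sp³ carbon → alkyl halide.

alcohol, aldehyde, alkyl halide, arene, carboxylic acid, ester, ether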